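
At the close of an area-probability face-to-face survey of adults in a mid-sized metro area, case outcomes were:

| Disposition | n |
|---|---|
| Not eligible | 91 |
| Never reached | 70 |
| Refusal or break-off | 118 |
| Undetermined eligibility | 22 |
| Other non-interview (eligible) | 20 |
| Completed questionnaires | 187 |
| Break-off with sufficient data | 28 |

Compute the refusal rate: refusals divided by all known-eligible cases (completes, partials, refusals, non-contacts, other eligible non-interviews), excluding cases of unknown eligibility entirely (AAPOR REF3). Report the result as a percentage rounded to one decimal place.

27.9%

Top = 118
Denominator = 187 + 28 + 118 + 70 + 20 = 423
REF3 = 118 / 423 = 0.2790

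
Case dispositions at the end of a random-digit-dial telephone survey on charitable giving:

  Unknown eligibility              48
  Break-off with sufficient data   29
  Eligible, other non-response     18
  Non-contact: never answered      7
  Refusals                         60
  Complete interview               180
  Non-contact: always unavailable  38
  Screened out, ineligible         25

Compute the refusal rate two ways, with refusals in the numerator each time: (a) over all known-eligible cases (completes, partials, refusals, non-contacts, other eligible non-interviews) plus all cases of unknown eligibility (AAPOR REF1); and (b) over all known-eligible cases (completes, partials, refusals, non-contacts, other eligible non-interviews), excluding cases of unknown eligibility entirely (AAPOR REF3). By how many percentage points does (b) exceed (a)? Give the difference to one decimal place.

Non-contacts = 7 + 38 = 45
Top: 60
Denom: 180 + 29 + 60 + 45 + 18 + 48 = 380
REF1 = 60 / 380 = 0.1579
Denom: 180 + 29 + 60 + 45 + 18 = 332
REF3 = 60 / 332 = 0.1807
Difference = 18.07 − 15.79 = 2.28 percentage points

2.3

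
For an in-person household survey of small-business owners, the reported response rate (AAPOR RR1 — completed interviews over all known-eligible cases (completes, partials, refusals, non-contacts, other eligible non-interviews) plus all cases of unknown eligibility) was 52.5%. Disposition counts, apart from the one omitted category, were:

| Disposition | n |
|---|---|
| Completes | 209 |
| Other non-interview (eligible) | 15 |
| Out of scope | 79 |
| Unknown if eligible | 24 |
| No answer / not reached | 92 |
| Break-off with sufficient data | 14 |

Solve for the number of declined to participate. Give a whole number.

RR1 = 209 / D = 0.525
D = 209 / 0.525 = 398.1
Other denominator terms total 354
declined to participate = 398.1 − 354 ≈ 44

44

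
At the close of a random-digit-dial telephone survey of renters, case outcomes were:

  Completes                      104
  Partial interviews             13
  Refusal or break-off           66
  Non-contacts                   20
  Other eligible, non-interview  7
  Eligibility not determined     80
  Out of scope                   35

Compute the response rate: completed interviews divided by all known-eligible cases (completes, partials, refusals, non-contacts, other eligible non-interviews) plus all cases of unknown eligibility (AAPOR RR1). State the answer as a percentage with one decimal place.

Top → 104
Base → 104 + 13 + 66 + 20 + 7 + 80 = 290
RR1 = 104 / 290 = 0.3586

35.9%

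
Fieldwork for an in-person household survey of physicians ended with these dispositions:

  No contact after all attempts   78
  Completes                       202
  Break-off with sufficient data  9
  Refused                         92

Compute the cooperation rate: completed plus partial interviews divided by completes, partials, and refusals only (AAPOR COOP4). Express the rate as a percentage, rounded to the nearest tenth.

69.6%

Top → 202 + 9 = 211
Base → 202 + 9 + 92 = 303
COOP4 = 211 / 303 = 0.6964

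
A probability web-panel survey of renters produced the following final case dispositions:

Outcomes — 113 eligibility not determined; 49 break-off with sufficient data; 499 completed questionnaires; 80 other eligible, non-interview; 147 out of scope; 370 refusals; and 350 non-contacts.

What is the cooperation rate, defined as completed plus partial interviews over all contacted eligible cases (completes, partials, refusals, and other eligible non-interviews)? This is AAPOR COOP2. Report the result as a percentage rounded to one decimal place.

Numerator = 499 + 49 = 548
Denominator = 499 + 49 + 370 + 80 = 998
COOP2 = 548 / 998 = 0.5491

54.9%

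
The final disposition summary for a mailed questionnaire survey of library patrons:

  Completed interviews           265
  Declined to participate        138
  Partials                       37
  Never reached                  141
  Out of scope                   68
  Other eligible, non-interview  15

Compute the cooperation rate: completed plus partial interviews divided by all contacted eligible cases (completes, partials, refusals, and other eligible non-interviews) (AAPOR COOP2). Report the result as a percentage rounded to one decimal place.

66.4%

Numerator = 265 + 37 = 302
Denom = 265 + 37 + 138 + 15 = 455
COOP2 = 302 / 455 = 0.6637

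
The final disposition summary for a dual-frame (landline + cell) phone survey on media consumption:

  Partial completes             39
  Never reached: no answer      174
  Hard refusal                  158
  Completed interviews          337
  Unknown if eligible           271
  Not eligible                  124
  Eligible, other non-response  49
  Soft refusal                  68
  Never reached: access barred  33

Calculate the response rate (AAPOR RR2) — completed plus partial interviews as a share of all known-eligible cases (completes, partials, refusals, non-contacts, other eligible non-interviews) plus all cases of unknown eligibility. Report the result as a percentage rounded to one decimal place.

Declined to participate = 158 + 68 = 226
No answer / not reached = 174 + 33 = 207
Numerator → 337 + 39 = 376
Denominator → 337 + 39 + 226 + 207 + 49 + 271 = 1129
RR2 = 376 / 1129 = 0.3330

33.3%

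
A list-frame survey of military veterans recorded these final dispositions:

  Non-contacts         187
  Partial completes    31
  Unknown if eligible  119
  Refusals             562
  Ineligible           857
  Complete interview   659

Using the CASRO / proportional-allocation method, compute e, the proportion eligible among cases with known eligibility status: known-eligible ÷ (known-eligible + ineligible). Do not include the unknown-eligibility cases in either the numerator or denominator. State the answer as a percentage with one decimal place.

62.7%

Eligible (known) = 659 + 31 + 562 + 187 = 1439
e = 1439 / (1439 + 857) = 1439 / 2296 = 0.6267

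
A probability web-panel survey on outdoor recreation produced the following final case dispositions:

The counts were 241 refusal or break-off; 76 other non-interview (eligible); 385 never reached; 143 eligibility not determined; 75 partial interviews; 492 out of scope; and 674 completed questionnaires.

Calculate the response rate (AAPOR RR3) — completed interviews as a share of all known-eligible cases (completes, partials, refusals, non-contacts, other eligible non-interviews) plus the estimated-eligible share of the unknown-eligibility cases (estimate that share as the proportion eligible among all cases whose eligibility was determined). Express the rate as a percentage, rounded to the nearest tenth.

Numerator: 674
Determined eligible: 674 + 75 + 241 + 385 + 76 = 1451
e = 1451 / (1451 + 492) = 1451 / 1943 = 0.7468
Estimated eligible among unknowns: 0.7468 × 143 = 106.79
Denominator: 1451 + 106.79 = 1557.79
RR3 = 674 / 1557.79 = 0.4327

43.3%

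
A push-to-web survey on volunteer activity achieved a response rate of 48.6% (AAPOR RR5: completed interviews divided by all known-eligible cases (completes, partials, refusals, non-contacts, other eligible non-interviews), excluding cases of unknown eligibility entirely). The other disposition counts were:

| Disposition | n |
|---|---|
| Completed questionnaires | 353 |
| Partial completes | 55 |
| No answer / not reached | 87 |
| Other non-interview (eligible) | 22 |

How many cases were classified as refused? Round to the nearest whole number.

209

RR5 = 353 / D = 0.486
D = 353 / 0.486 = 726.3
Rest of base = 517
refused = 726.3 − 517 ≈ 209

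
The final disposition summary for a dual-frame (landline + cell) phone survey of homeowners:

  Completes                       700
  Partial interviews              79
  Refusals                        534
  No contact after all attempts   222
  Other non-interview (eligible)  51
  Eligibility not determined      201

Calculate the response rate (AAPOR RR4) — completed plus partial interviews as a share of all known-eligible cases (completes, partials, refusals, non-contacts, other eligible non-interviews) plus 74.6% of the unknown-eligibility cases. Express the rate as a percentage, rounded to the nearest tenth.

44.9%

Numerator = 700 + 79 = 779
Eligible (known) = 700 + 79 + 534 + 222 + 51 = 1586
Eligible share of unknowns = 0.7460 × 201 = 149.95
Denom = 1586 + 149.95 = 1735.95
RR4 = 779 / 1735.95 = 0.4487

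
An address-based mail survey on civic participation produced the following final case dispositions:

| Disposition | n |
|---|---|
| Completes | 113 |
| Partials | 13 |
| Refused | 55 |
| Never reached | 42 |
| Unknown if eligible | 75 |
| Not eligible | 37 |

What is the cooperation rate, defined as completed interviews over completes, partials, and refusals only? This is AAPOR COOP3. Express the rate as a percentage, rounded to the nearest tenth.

Numerator → 113
Denominator → 113 + 13 + 55 = 181
COOP3 = 113 / 181 = 0.6243

62.4%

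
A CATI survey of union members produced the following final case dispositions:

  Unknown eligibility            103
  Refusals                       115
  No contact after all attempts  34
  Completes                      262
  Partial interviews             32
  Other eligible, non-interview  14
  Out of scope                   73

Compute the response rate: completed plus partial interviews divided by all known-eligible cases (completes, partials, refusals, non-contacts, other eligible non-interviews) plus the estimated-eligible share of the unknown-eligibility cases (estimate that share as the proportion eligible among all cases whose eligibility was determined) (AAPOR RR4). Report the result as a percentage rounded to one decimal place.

53.9%

Top → 262 + 32 = 294
Eligible (known) → 262 + 32 + 115 + 34 + 14 = 457
e = 457 / (457 + 73) = 457 / 530 = 0.8623
Estimated eligible among unknowns → 0.8623 × 103 = 88.82
Denom → 457 + 88.82 = 545.82
RR4 = 294 / 545.82 = 0.5386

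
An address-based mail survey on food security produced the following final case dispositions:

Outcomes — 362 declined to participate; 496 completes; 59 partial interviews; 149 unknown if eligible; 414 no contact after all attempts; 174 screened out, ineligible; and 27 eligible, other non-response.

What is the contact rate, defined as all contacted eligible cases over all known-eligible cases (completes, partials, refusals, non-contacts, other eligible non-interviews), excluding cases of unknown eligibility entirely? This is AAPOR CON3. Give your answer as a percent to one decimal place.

69.5%

Top = 496 + 59 + 362 + 27 = 944
Base = 496 + 59 + 362 + 414 + 27 = 1358
CON3 = 944 / 1358 = 0.6951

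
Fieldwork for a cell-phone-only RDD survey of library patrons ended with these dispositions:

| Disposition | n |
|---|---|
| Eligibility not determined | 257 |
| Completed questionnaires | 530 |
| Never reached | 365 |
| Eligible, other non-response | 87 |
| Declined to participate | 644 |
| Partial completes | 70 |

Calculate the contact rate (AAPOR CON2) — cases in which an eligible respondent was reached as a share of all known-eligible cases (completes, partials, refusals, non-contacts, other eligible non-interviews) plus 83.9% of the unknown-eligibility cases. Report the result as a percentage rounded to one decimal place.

Num → 530 + 70 + 644 + 87 = 1331
Eligible (known) → 530 + 70 + 644 + 365 + 87 = 1696
Estimated eligible among unknowns → 0.8390 × 257 = 215.62
Denominator → 1696 + 215.62 = 1911.62
CON2 = 1331 / 1911.62 = 0.6963

69.6%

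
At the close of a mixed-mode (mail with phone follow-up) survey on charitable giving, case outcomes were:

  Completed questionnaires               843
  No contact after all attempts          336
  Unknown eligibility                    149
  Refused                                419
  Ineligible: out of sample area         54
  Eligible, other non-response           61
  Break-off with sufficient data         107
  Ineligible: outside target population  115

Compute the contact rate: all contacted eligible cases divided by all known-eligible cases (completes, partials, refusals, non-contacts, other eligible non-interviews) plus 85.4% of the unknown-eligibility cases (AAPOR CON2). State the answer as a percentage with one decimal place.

Ineligible = 115 + 54 = 169
Top: 843 + 107 + 419 + 61 = 1430
Known eligible: 843 + 107 + 419 + 336 + 61 = 1766
Eligible share of unknowns: 0.8540 × 149 = 127.25
Denom: 1766 + 127.25 = 1893.25
CON2 = 1430 / 1893.25 = 0.7553

75.5%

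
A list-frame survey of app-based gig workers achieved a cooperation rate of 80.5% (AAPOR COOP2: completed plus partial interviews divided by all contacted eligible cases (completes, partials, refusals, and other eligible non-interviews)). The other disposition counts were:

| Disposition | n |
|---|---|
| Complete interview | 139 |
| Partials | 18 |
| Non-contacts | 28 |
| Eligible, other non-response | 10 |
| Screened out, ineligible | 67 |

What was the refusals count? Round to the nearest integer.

28

Top = 139 + 18 = 157
COOP2 = 157 / D = 0.805
D = 157 / 0.805 = 195.0
Rest of base = 167
refusals = 195.0 − 167 ≈ 28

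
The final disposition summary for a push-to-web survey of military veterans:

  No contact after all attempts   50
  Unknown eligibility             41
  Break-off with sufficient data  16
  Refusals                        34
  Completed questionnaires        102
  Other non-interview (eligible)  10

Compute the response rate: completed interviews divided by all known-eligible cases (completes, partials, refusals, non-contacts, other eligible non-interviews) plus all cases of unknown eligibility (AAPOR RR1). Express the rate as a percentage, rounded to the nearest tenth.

Num: 102
Denominator: 102 + 16 + 34 + 50 + 10 + 41 = 253
RR1 = 102 / 253 = 0.4032

40.3%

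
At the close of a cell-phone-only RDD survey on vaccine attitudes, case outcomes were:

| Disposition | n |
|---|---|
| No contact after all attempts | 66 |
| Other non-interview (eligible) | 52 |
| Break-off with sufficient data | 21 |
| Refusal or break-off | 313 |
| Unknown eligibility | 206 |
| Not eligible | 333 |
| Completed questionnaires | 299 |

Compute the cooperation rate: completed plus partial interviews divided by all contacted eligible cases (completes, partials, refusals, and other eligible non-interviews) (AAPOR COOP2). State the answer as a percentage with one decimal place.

Num = 299 + 21 = 320
Denom = 299 + 21 + 313 + 52 = 685
COOP2 = 320 / 685 = 0.4672

46.7%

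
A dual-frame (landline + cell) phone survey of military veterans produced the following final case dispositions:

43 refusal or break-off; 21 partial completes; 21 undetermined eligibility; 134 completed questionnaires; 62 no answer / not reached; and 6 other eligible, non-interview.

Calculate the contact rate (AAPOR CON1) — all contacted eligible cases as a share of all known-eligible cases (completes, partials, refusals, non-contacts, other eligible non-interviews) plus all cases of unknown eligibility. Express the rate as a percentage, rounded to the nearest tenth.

71.1%

Top: 134 + 21 + 43 + 6 = 204
Denominator: 134 + 21 + 43 + 62 + 6 + 21 = 287
CON1 = 204 / 287 = 0.7108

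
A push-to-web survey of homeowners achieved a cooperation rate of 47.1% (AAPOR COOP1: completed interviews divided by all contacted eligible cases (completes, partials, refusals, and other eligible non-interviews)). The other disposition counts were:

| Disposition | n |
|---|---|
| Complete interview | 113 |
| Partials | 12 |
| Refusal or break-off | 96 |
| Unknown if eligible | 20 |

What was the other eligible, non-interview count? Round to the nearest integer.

COOP1 = 113 / D = 0.471
D = 113 / 0.471 = 239.9
Rest of base = 221
other eligible, non-interview = 239.9 − 221 ≈ 19

19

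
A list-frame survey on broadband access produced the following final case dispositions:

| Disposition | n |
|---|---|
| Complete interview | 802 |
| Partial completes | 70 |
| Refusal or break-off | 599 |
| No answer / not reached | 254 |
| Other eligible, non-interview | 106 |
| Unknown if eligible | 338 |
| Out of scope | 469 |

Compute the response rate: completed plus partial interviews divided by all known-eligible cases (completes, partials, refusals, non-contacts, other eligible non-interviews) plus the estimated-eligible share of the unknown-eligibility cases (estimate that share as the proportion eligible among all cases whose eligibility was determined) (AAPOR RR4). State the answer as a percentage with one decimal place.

Num: 802 + 70 = 872
Known eligible: 802 + 70 + 599 + 254 + 106 = 1831
e = 1831 / (1831 + 469) = 1831 / 2300 = 0.7961
Eligible share of unknowns: 0.7961 × 338 = 269.08
Denom: 1831 + 269.08 = 2100.08
RR4 = 872 / 2100.08 = 0.4152

41.5%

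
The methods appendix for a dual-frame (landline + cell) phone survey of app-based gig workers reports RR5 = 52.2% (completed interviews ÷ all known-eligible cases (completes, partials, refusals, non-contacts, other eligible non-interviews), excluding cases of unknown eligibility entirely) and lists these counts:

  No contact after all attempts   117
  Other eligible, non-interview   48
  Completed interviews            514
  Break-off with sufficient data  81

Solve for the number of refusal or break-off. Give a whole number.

RR5 = 514 / D = 0.522
D = 514 / 0.522 = 984.7
Rest of base = 760
refusal or break-off = 984.7 − 760 ≈ 225

225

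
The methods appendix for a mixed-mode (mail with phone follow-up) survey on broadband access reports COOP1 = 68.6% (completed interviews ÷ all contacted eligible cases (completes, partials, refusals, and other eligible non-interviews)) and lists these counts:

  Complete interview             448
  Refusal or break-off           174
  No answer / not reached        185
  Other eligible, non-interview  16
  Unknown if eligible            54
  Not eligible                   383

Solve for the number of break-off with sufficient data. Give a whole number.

COOP1 = 448 / D = 0.686
D = 448 / 0.686 = 653.1
Other denominator terms total 638
break-off with sufficient data = 653.1 − 638 ≈ 15

15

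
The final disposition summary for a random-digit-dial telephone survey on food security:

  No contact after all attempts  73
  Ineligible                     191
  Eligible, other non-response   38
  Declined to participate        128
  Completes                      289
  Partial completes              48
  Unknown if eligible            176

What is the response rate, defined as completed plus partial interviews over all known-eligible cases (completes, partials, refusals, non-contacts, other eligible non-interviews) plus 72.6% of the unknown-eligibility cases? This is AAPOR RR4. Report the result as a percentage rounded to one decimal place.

47.9%

Top: 289 + 48 = 337
Eligible (known): 289 + 48 + 128 + 73 + 38 = 576
Eligible share of unknowns: 0.7260 × 176 = 127.78
Base: 576 + 127.78 = 703.78
RR4 = 337 / 703.78 = 0.4788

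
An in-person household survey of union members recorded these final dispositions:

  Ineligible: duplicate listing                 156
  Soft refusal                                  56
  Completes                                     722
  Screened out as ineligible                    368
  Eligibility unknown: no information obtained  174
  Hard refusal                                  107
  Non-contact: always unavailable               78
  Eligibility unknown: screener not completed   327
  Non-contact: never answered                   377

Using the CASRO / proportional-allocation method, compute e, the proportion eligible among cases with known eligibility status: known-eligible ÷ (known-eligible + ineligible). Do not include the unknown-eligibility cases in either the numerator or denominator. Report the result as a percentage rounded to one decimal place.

Refusals = 107 + 56 = 163
No contact after all attempts = 377 + 78 = 455
Unknown if eligible = 327 + 174 = 501
Ineligible = 368 + 156 = 524
Eligible (known) → 722 + 163 + 455 = 1340
e = 1340 / (1340 + 524) = 1340 / 1864 = 0.7189

71.9%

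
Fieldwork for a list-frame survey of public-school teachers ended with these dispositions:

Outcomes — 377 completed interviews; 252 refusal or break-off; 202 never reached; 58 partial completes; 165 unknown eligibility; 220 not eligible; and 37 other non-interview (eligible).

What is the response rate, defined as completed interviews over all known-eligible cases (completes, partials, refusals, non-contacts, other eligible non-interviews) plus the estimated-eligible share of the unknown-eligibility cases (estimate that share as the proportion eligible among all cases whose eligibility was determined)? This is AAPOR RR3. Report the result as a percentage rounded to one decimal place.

Top = 377
Known eligible = 377 + 58 + 252 + 202 + 37 = 926
e = 926 / (926 + 220) = 926 / 1146 = 0.8080
e × U = 0.8080 × 165 = 133.32
Denominator = 926 + 133.32 = 1059.32
RR3 = 377 / 1059.32 = 0.3559

35.6%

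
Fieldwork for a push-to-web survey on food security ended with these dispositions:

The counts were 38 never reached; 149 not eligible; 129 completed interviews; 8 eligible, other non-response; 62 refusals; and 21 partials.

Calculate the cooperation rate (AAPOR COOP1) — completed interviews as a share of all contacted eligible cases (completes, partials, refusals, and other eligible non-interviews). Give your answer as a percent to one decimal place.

58.6%

Num: 129
Denominator: 129 + 21 + 62 + 8 = 220
COOP1 = 129 / 220 = 0.5864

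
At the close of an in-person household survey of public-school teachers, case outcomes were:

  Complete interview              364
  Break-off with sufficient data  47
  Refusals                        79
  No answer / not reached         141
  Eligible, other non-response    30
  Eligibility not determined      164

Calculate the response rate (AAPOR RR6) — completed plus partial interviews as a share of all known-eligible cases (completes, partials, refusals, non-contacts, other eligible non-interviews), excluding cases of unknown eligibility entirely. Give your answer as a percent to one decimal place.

Num → 364 + 47 = 411
Denom → 364 + 47 + 79 + 141 + 30 = 661
RR6 = 411 / 661 = 0.6218

62.2%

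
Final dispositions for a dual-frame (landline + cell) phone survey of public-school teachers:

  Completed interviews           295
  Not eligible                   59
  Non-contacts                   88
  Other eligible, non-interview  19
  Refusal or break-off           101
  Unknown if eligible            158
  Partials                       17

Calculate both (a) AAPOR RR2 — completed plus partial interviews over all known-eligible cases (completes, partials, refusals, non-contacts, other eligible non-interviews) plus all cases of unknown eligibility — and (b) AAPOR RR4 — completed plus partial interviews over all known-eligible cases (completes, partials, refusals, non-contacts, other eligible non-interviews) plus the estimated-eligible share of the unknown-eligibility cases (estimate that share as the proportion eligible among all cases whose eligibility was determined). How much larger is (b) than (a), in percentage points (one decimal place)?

1.1

Num: 295 + 17 = 312
Denominator: 295 + 17 + 101 + 88 + 19 + 158 = 678
RR2 = 312 / 678 = 0.4602
Determined eligible: 295 + 17 + 101 + 88 + 19 = 520
e = 520 / (520 + 59) = 520 / 579 = 0.8981
Estimated eligible among unknowns: 0.8981 × 158 = 141.90
Denominator: 520 + 141.90 = 661.90
RR4 = 312 / 661.90 = 0.4714
Difference = 47.14 − 46.02 = 1.12 percentage points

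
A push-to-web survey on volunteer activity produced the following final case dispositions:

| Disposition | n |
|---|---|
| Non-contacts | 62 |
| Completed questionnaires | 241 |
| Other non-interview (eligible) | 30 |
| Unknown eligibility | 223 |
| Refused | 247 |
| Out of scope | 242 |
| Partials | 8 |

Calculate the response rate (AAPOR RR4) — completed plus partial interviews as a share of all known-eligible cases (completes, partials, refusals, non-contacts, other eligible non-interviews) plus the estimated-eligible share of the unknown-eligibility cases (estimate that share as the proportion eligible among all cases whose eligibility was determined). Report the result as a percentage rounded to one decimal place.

33.4%

Num: 241 + 8 = 249
Known eligible: 241 + 8 + 247 + 62 + 30 = 588
e = 588 / (588 + 242) = 588 / 830 = 0.7084
e × U: 0.7084 × 223 = 157.97
Base: 588 + 157.97 = 745.97
RR4 = 249 / 745.97 = 0.3338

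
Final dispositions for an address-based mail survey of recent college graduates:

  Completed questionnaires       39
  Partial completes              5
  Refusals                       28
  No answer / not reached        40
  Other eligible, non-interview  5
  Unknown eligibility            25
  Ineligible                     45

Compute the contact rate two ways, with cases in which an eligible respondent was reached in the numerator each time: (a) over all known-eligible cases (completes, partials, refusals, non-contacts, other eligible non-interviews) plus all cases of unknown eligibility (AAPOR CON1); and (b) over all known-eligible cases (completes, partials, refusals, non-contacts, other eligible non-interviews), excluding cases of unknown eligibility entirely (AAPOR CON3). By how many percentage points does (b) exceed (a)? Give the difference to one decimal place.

Numerator: 39 + 5 + 28 + 5 = 77
Denominator: 39 + 5 + 28 + 40 + 5 + 25 = 142
CON1 = 77 / 142 = 0.5423
Denominator: 39 + 5 + 28 + 40 + 5 = 117
CON3 = 77 / 117 = 0.6581
Difference = 65.81 − 54.23 = 11.58 percentage points

11.6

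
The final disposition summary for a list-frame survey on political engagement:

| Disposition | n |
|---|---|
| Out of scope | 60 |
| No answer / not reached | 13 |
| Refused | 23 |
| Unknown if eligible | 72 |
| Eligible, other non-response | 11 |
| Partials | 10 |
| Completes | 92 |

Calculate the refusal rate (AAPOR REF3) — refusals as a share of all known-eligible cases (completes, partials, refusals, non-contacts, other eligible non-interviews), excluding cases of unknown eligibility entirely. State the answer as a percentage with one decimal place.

15.4%

Numerator: 23
Denom: 92 + 10 + 23 + 13 + 11 = 149
REF3 = 23 / 149 = 0.1544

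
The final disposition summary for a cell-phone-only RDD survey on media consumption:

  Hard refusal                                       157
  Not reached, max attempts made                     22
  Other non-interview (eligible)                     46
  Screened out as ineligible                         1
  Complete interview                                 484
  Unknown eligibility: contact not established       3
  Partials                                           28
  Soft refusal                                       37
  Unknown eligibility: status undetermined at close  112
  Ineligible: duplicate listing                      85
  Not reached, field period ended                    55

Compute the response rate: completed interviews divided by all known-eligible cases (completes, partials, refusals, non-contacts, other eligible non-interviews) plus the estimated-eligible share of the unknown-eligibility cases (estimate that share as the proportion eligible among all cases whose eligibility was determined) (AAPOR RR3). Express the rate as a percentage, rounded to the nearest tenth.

Refused = 157 + 37 = 194
Never reached = 55 + 22 = 77
Unknown if eligible = 3 + 112 = 115
Out of scope = 1 + 85 = 86
Num = 484
Eligible (known) = 484 + 28 + 194 + 77 + 46 = 829
e = 829 / (829 + 86) = 829 / 915 = 0.9060
Estimated eligible among unknowns = 0.9060 × 115 = 104.19
Denom = 829 + 104.19 = 933.19
RR3 = 484 / 933.19 = 0.5187

51.9%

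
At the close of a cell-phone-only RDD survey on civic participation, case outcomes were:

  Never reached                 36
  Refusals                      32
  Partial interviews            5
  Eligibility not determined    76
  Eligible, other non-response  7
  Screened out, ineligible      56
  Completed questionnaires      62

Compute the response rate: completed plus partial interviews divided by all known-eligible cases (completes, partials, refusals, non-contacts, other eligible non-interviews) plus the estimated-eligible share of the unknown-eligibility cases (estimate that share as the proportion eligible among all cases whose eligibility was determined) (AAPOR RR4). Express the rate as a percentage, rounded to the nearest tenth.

34.1%

Numerator = 62 + 5 = 67
Determined eligible = 62 + 5 + 32 + 36 + 7 = 142
e = 142 / (142 + 56) = 142 / 198 = 0.7172
Estimated eligible among unknowns = 0.7172 × 76 = 54.51
Base = 142 + 54.51 = 196.51
RR4 = 67 / 196.51 = 0.3409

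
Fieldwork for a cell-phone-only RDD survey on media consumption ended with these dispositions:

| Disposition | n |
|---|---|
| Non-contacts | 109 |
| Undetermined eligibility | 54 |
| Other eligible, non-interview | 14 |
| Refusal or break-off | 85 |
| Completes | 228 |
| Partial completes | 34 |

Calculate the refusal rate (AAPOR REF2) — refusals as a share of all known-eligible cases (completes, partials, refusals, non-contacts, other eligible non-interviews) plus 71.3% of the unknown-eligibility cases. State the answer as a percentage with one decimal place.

Numerator: 85
Known eligible: 228 + 34 + 85 + 109 + 14 = 470
e × U: 0.7130 × 54 = 38.50
Denominator: 470 + 38.50 = 508.50
REF2 = 85 / 508.50 = 0.1672

16.7%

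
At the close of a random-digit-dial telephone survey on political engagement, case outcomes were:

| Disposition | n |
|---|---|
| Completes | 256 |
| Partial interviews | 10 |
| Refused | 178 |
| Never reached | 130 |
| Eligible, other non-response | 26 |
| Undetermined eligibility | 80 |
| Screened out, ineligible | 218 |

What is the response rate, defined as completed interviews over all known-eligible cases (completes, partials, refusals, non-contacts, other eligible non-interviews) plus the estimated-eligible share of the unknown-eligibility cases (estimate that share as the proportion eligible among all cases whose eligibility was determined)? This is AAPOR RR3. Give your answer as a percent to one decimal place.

Numerator → 256
Determined eligible → 256 + 10 + 178 + 130 + 26 = 600
e = 600 / (600 + 218) = 600 / 818 = 0.7335
e × U → 0.7335 × 80 = 58.68
Denominator → 600 + 58.68 = 658.68
RR3 = 256 / 658.68 = 0.3887

38.9%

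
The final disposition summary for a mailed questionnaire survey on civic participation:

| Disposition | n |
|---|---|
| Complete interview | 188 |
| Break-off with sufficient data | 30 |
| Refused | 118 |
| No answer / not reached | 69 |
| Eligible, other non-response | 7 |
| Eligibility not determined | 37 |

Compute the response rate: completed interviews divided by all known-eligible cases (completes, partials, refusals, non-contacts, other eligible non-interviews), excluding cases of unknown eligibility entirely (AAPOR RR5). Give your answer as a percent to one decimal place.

45.6%

Num: 188
Denominator: 188 + 30 + 118 + 69 + 7 = 412
RR5 = 188 / 412 = 0.4563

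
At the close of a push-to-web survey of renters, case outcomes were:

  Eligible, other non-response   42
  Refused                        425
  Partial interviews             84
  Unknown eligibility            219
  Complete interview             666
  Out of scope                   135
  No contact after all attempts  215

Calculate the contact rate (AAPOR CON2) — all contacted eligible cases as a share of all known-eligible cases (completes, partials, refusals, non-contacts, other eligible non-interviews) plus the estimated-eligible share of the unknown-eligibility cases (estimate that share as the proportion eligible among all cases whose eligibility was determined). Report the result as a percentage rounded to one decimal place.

74.6%

Numerator → 666 + 84 + 425 + 42 = 1217
Determined eligible → 666 + 84 + 425 + 215 + 42 = 1432
e = 1432 / (1432 + 135) = 1432 / 1567 = 0.9138
Estimated eligible among unknowns → 0.9138 × 219 = 200.12
Denom → 1432 + 200.12 = 1632.12
CON2 = 1217 / 1632.12 = 0.7457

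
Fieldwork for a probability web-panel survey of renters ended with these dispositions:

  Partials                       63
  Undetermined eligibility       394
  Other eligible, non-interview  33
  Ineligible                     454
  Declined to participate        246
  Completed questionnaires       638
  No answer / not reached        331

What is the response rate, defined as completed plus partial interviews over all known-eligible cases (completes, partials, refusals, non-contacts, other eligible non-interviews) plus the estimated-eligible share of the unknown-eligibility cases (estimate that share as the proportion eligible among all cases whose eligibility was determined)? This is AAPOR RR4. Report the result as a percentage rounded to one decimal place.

43.7%

Num → 638 + 63 = 701
Eligible (known) → 638 + 63 + 246 + 331 + 33 = 1311
e = 1311 / (1311 + 454) = 1311 / 1765 = 0.7428
Estimated eligible among unknowns → 0.7428 × 394 = 292.66
Denominator → 1311 + 292.66 = 1603.66
RR4 = 701 / 1603.66 = 0.4371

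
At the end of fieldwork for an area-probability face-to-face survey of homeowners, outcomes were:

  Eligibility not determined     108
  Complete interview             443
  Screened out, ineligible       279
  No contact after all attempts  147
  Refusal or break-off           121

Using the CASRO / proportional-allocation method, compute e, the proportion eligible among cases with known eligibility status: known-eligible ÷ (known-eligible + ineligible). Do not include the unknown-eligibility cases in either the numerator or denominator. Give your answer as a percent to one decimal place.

71.8%

Eligible (known) = 443 + 121 + 147 = 711
e = 711 / (711 + 279) = 711 / 990 = 0.7182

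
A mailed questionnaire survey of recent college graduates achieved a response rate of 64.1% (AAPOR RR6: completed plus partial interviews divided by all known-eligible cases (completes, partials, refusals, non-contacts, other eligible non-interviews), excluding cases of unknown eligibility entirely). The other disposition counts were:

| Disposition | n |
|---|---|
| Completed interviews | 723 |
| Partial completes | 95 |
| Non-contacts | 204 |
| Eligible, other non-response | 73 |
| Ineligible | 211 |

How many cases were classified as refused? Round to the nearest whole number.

Top → 723 + 95 = 818
RR6 = 818 / D = 0.641
D = 818 / 0.641 = 1276.1
Rest of base = 1095
refused = 1276.1 − 1095 ≈ 181

181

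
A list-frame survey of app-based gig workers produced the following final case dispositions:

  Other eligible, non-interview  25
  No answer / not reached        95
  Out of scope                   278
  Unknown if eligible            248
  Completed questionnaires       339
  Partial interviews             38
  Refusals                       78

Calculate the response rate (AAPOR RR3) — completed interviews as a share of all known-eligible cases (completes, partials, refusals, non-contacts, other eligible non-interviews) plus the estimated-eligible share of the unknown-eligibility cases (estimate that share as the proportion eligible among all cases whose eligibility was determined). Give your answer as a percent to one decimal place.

Num: 339
Determined eligible: 339 + 38 + 78 + 95 + 25 = 575
e = 575 / (575 + 278) = 575 / 853 = 0.6741
Eligible share of unknowns: 0.6741 × 248 = 167.18
Denominator: 575 + 167.18 = 742.18
RR3 = 339 / 742.18 = 0.4568

45.7%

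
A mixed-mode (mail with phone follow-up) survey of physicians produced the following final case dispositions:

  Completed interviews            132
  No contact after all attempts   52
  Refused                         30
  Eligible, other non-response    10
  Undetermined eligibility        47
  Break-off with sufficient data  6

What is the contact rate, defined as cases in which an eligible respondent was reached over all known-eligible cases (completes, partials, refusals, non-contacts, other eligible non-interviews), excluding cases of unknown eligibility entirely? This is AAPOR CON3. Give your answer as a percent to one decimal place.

77.4%

Numerator: 132 + 6 + 30 + 10 = 178
Denominator: 132 + 6 + 30 + 52 + 10 = 230
CON3 = 178 / 230 = 0.7739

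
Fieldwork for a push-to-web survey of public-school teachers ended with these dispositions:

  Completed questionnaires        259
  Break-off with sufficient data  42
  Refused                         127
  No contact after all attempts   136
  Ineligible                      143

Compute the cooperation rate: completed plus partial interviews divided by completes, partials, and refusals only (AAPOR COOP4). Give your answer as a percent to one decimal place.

70.3%

Numerator → 259 + 42 = 301
Denom → 259 + 42 + 127 = 428
COOP4 = 301 / 428 = 0.7033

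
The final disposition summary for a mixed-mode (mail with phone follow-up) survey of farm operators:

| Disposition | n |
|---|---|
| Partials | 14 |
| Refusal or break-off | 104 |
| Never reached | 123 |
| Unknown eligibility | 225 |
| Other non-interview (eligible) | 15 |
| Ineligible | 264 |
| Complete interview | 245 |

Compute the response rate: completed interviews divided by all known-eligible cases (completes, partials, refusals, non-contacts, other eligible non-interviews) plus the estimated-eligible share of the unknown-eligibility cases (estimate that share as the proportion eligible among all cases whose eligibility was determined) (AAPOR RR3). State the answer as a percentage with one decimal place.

Top = 245
Known eligible = 245 + 14 + 104 + 123 + 15 = 501
e = 501 / (501 + 264) = 501 / 765 = 0.6549
Eligible share of unknowns = 0.6549 × 225 = 147.35
Denominator = 501 + 147.35 = 648.35
RR3 = 245 / 648.35 = 0.3779

37.8%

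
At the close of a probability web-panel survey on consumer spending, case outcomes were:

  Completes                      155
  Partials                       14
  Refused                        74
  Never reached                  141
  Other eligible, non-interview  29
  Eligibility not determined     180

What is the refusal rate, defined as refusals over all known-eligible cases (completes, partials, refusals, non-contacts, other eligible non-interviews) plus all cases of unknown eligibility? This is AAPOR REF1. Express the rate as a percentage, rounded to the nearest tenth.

Numerator → 74
Denom → 155 + 14 + 74 + 141 + 29 + 180 = 593
REF1 = 74 / 593 = 0.1248

12.5%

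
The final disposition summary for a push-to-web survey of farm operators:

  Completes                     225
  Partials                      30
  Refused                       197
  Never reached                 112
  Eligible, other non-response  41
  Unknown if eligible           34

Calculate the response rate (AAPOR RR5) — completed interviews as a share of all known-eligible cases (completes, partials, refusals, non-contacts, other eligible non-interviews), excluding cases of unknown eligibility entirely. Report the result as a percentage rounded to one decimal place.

Top → 225
Denom → 225 + 30 + 197 + 112 + 41 = 605
RR5 = 225 / 605 = 0.3719

37.2%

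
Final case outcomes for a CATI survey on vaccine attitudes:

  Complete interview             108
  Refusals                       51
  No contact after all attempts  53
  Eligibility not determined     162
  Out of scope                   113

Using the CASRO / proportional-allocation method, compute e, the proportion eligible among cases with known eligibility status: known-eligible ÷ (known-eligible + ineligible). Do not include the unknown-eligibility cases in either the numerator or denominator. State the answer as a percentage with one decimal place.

65.2%

Eligible (known): 108 + 51 + 53 = 212
e = 212 / (212 + 113) = 212 / 325 = 0.6523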